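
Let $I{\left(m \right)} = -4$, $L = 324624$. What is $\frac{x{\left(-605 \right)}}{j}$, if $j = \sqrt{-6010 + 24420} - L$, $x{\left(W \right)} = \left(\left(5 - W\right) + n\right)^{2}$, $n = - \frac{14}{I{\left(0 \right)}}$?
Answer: $- \frac{61091355762}{52690361483} - \frac{1505529 \sqrt{18410}}{421522891864} \approx -1.1599$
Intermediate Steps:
$n = \frac{7}{2}$ ($n = - \frac{14}{-4} = \left(-14\right) \left(- \frac{1}{4}\right) = \frac{7}{2} \approx 3.5$)
$x{\left(W \right)} = \left(\frac{17}{2} - W\right)^{2}$ ($x{\left(W \right)} = \left(\left(5 - W\right) + \frac{7}{2}\right)^{2} = \left(\frac{17}{2} - W\right)^{2}$)
$j = -324624 + \sqrt{18410}$ ($j = \sqrt{-6010 + 24420} - 324624 = \sqrt{18410} - 324624 = -324624 + \sqrt{18410} \approx -3.2449 \cdot 10^{5}$)
$\frac{x{\left(-605 \right)}}{j} = \frac{\frac{1}{4} \left(17 - -1210\right)^{2}}{-324624 + \sqrt{18410}} = \frac{\frac{1}{4} \left(17 + 1210\right)^{2}}{-324624 + \sqrt{18410}} = \frac{\frac{1}{4} \cdot 1227^{2}}{-324624 + \sqrt{18410}} = \frac{\frac{1}{4} \cdot 1505529}{-324624 + \sqrt{18410}} = \frac{1505529}{4 \left(-324624 + \sqrt{18410}\right)}$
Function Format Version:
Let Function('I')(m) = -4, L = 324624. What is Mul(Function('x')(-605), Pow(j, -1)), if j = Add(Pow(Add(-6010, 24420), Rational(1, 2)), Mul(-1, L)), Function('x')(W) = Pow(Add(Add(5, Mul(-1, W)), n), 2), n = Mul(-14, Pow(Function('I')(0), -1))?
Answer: Add(Rational(-61091355762, 52690361483), Mul(Rational(-1505529, 421522891864), Pow(18410, Rational(1, 2)))) ≈ -1.1599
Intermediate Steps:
n = Rational(7, 2) (n = Mul(-14, Pow(-4, -1)) = Mul(-14, Rational(-1, 4)) = Rational(7, 2) ≈ 3.5000)
Function('x')(W) = Pow(Add(Rational(17, 2), Mul(-1, W)), 2) (Function('x')(W) = Pow(Add(Add(5, Mul(-1, W)), Rational(7, 2)), 2) = Pow(Add(Rational(17, 2), Mul(-1, W)), 2))
j = Add(-324624, Pow(18410, Rational(1, 2))) (j = Add(Pow(Add(-6010, 24420), Rational(1, 2)), Mul(-1, 324624)) = Add(Pow(18410, Rational(1, 2)), -324624) = Add(-324624, Pow(18410, Rational(1, 2))) ≈ -3.2449e+5)
Mul(Function('x')(-605), Pow(j, -1)) = Mul(Mul(Rational(1, 4), Pow(Add(17, Mul(-2, -605)), 2)), Pow(Add(-324624, Pow(18410, Rational(1, 2))), -1)) = Mul(Mul(Rational(1, 4), Pow(Add(17, 1210), 2)), Pow(Add(-324624, Pow(18410, Rational(1, 2))), -1)) = Mul(Mul(Rational(1, 4), Pow(1227, 2)), Pow(Add(-324624, Pow(18410, Rational(1, 2))), -1)) = Mul(Mul(Rational(1, 4), 1505529), Pow(Add(-324624, Pow(18410, Rational(1, 2))), -1)) = Mul(Rational(1505529, 4), Pow(Add(-324624, Pow(18410, Rational(1, 2))), -1))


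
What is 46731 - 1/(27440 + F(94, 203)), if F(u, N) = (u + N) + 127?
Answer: 1302112583/27864 ≈ 46731.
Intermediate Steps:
F(u, N) = 127 + N + u (F(u, N) = (N + u) + 127 = 127 + N + u)
46731 - 1/(27440 + F(94, 203)) = 46731 - 1/(27440 + (127 + 203 + 94)) = 46731 - 1/(27440 + 424) = 46731 - 1/27864 = 1302112583/27864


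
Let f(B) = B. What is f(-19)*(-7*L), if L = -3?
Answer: -399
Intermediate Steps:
f(-19)*(-7*L) = -(-133)*(-3) = -19*21 = -399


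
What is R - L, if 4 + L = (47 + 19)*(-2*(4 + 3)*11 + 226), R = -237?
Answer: -4985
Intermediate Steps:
L = 4748 (L = -4 + (47 + 19)*(-2*(4 + 3)*11 + 226) = -4 + 66*(-2*7*11 + 226) = -4 + 66*(-14*11 + 226) = -4 + 66*(-154 + 226) = -4 + 66*72 = -4 + 4752 = 4748)
R - L = -237 - 1*4748 = -237 - 4748 = -4985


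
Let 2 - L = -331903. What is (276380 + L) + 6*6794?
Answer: 649049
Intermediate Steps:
L = 331905 (L = 2 - 1*(-331903) = 2 + 331903 = 331905)
(276380 + L) + 6*6794 = (276380 + 331905) + 6*6794 = 608285 + 40764 = 649049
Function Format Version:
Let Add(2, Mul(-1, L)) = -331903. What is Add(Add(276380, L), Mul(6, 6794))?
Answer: 649049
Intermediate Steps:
L = 331905 (L = Add(2, Mul(-1, -331903)) = Add(2, 331903) = 331905)
Add(Add(276380, L), Mul(6, 6794)) = Add(Add(276380, 331905), Mul(6, 6794)) = Add(608285, 40764) = 649049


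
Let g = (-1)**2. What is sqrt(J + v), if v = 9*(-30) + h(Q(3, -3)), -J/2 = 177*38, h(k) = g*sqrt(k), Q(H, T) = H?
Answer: sqrt(-13722 + sqrt(3)) ≈ 117.13*I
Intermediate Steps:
g = 1
h(k) = sqrt(k) (h(k) = 1*sqrt(k) = sqrt(k))
J = -13452 (J = -354*38 = -2*6726 = -13452)
v = -270 + sqrt(3) (v = 9*(-30) + sqrt(3) = -270 + sqrt(3) ≈ -268.27)
sqrt(J + v) = sqrt(-13452 + (-270 + sqrt(3))) = sqrt(-13722 + sqrt(3))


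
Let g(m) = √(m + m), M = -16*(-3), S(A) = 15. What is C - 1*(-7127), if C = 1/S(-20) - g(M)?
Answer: 106906/15 - 4*√6 ≈ 7117.3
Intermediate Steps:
M = 48
g(m) = √2*√m (g(m) = √(2*m) = √2*√m)
C = 1/15 - 4*√6 (C = 1/15 - √2*√48 = 1/15 - √2*4*√3 = 1/15 - 4*√6 ≈ -9.7313)
C - 1*(-7127) = (1/15 - 4*√6) - 1*(-7127) = (1/15 - 4*√6) + 7127 = 106906/15 - 4*√6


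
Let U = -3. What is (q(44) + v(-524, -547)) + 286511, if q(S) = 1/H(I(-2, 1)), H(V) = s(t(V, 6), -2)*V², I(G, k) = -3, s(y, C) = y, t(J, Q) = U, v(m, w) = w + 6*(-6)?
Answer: 7720055/27 ≈ 2.8593e+5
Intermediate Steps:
v(m, w) = -36 + w (v(m, w) = w - 36 = -36 + w)
t(J, Q) = -3
H(V) = -3*V²
q(S) = -1/27 (q(S) = 1/(-3*(-3)²) = 1/(-3*9) = 1/(-27) = -1/27)
(q(44) + v(-524, -547)) + 286511 = (-1/27 + (-36 - 547)) + 286511 = (-1/27 - 583) + 286511 = -15742/27 + 286511 = 7720055/27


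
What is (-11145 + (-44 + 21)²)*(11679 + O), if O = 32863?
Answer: -472857872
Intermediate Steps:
(-11145 + (-44 + 21)²)*(11679 + O) = (-11145 + (-44 + 21)²)*(11679 + 32863) = (-11145 + (-23)²)*44542 = (-11145 + 529)*44542 = -10616*44542 = -472857872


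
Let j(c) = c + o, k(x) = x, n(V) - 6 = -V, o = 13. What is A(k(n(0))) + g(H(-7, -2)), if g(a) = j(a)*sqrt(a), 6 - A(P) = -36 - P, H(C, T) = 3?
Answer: 48 + 16*sqrt(3) ≈ 75.713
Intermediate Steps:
n(V) = 6 - V
j(c) = 13 + c (j(c) = c + 13 = 13 + c)
A(P) = 42 + P (A(P) = 6 - (-36 - P) = 6 + (36 + P) = 42 + P)
g(a) = sqrt(a)*(13 + a) (g(a) = (13 + a)*sqrt(a) = sqrt(a)*(13 + a))
A(k(n(0))) + g(H(-7, -2)) = (42 + (6 - 1*0)) + sqrt(3)*(13 + 3) = (42 + (6 + 0)) + sqrt(3)*16 = (42 + 6) + 16*sqrt(3) = 48 + 16*sqrt(3)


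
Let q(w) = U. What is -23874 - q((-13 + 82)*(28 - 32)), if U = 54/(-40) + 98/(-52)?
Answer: -6206399/260 ≈ -23871.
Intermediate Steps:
U = -841/260 (U = 54*(-1/40) + 98*(-1/52) = -27/20 - 49/26 = -841/260 ≈ -3.2346)
q(w) = -841/260
-23874 - q((-13 + 82)*(28 - 32)) = -23874 - 1*(-841/260) = -23874 + 841/260 = -6206399/260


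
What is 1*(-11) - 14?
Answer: -25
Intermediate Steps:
1*(-11) - 14 = -11 - 14 = -25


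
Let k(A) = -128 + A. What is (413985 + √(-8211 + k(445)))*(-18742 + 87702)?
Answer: 28548405600 + 68960*I*√7894 ≈ 2.8548e+10 + 6.127e+6*I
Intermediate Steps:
(413985 + √(-8211 + k(445)))*(-18742 + 87702) = (413985 + √(-8211 + (-128 + 445)))*(-18742 + 87702) = (413985 + √(-8211 + 317))*68960 = (413985 + √(-7894))*68960 = (413985 + I*√7894)*68960 = 28548405600 + 68960*I*√7894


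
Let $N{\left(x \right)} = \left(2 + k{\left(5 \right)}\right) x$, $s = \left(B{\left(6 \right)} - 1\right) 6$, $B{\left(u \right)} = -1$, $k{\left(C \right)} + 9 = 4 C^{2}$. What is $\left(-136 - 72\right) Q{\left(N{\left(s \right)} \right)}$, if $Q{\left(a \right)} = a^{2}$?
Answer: $-259054848$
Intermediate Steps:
$k{\left(C \right)} = -9 + 4 C^{2}$
$s = -12$ ($s = \left(-1 - 1\right) 6 = \left(-2\right) 6 = -12$)
$N{\left(x \right)} = 93 x$ ($N{\left(x \right)} = \left(2 - \left(9 - 4 \cdot 5^{2}\right)\right) x = \left(2 + \left(-9 + 4 \cdot 25\right)\right) x = \left(2 + \left(-9 + 100\right)\right) x = \left(2 + 91\right) x = 93 x$)
$\left(-136 - 72\right) Q{\left(N{\left(s \right)} \right)} = \left(-136 - 72\right) \left(93 \left(-12\right)\right)^{2} = - 208 \left(-1116\right)^{2} = \left(-208\right) 1245456 = -259054848$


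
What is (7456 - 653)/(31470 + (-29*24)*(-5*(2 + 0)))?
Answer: 6803/38430 ≈ 0.17702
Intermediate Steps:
(7456 - 653)/(31470 + (-29*24)*(-5*(2 + 0))) = 6803/(31470 - (-3480)*2) = 6803/(31470 - 696*(-10)) = 6803/(31470 + 6960) = 6803/38430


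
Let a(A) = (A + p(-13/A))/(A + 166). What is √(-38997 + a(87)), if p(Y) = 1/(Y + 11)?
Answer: 3*I*√15447204770767/59708 ≈ 197.48*I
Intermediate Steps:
p(Y) = 1/(11 + Y)
a(A) = (A + 1/(11 - 13/A))/(166 + A) (a(A) = (A + 1/(11 - 13/A))/(A + 166) = (A + 1/(11 - 13/A))/(166 + A))
√(-38997 + a(87)) = √(-38997 + 87*(-12 + 11*87)/((-13 + 11*87)*(166 + 87))) = √(-38997 + 87*(-12 + 957)/((-13 + 957)*253)) = √(-38997 + 87*(1/253)*945/944) = √(-38997 + 87*(1/944)*(1/253)*945) = √(-38997 + 82215/238832) = √(-9313649289/238832) = 3*I*√15447204770767/59708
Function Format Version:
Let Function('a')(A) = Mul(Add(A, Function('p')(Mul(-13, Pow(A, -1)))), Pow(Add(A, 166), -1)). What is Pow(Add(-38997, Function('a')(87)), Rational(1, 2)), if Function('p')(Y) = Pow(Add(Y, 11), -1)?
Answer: Mul(Rational(3, 59708), I, Pow(15447204770767, Rational(1, 2))) ≈ Mul(197.48, I)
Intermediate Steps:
Function('p')(Y) = Pow(Add(11, Y), -1)
Function('a')(A) = Mul(Pow(Add(166, A), -1), Add(A, Pow(Add(11, Mul(-13, Pow(A, -1))), -1))) (Function('a')(A) = Mul(Add(A, Pow(Add(11, Mul(-13, Pow(A, -1))), -1)), Pow(Add(A, 166), -1)) = Mul(Add(A, Pow(Add(11, Mul(-13, Pow(A, -1))), -1)), Pow(Add(166, A), -1)) = Mul(Pow(Add(166, A), -1), Add(A, Pow(Add(11, Mul(-13, Pow(A, -1))), -1))))
Pow(Add(-38997, Function('a')(87)), Rational(1, 2)) = Pow(Add(-38997, Mul(87, Pow(Add(-13, Mul(11, 87)), -1), Pow(Add(166, 87), -1), Add(-12, Mul(11, 87)))), Rational(1, 2)) = Pow(Add(-38997, Mul(87, Pow(Add(-13, 957), -1), Pow(253, -1), Add(-12, 957))), Rational(1, 2)) = Pow(Add(-38997, Mul(87, Pow(944, -1), Rational(1, 253), 945)), Rational(1, 2)) = Pow(Add(-38997, Mul(87, Rational(1, 944), Rational(1, 253), 945)), Rational(1, 2)) = Pow(Add(-38997, Rational(82215, 238832)), Rational(1, 2)) = Pow(Rational(-9313649289, 238832), Rational(1, 2)) = Mul(Rational(3, 59708), I, Pow(15447204770767, Rational(1, 2)))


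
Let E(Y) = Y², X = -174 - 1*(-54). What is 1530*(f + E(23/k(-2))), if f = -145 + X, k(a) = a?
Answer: -406215/2 ≈ -2.0311e+5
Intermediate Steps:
X = -120 (X = -174 + 54 = -120)
f = -265 (f = -145 - 120 = -265)
1530*(f + E(23/k(-2))) = 1530*(-265 + (23/(-2))²) = 1530*(-265 + (23*(-½))²) = 1530*(-265 + (-23/2)²) = 1530*(-265 + 529/4) = 1530*(-531/4) = -406215/2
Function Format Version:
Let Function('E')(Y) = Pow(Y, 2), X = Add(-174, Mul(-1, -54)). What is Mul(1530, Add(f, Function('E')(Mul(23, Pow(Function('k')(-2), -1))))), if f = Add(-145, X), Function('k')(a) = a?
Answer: Rational(-406215, 2) ≈ -2.0311e+5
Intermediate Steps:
X = -120 (X = Add(-174, 54) = -120)
f = -265 (f = Add(-145, -120) = -265)
Mul(1530, Add(f, Function('E')(Mul(23, Pow(Function('k')(-2), -1))))) = Mul(1530, Add(-265, Pow(Mul(23, Pow(-2, -1)), 2))) = Mul(1530, Add(-265, Pow(Mul(23, Rational(-1, 2)), 2))) = Mul(1530, Add(-265, Pow(Rational(-23, 2), 2))) = Mul(1530, Add(-265, Rational(529, 4))) = Mul(1530, Rational(-531, 4)) = Rational(-406215, 2)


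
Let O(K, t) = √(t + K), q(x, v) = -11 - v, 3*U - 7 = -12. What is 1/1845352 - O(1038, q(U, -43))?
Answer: 1/1845352 - √1070 ≈ -32.711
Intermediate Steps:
U = -5/3 (U = 7/3 + (⅓)*(-12) = 7/3 - 4 = -5/3 ≈ -1.6667)
O(K, t) = √(K + t)
1/1845352 - O(1038, q(U, -43)) = 1/1845352 - √(1038 + (-11 - 1*(-43))) = 1/1845352 - √(1038 + (-11 + 43)) = 1/1845352 - √(1038 + 32) = 1/1845352 - √1070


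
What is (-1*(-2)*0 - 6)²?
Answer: 36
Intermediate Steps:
(-1*(-2)*0 - 6)² = (2*0 - 6)² = (0 - 6)² = (-6)² = 36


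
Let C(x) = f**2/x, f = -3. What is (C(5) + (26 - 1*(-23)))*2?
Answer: 508/5 ≈ 101.60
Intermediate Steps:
C(x) = 9/x (C(x) = (-3)**2/x = 9/x)
(C(5) + (26 - 1*(-23)))*2 = (9/5 + (26 - 1*(-23)))*2 = (9*(1/5) + (26 + 23))*2 = (9/5 + 49)*2 = (254/5)*2 = 508/5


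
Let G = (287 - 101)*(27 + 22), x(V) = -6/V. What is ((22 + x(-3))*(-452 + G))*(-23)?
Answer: -4781424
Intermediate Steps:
G = 9114 (G = 186*49 = 9114)
((22 + x(-3))*(-452 + G))*(-23) = ((22 - 6/(-3))*(-452 + 9114))*(-23) = ((22 - 6*(-⅓))*8662)*(-23) = ((22 + 2)*8662)*(-23) = (24*8662)*(-23) = 207888*(-23) = -4781424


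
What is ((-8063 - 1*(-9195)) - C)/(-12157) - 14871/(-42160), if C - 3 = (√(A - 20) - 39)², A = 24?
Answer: 190905147/512539120 ≈ 0.37247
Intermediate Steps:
C = 1372 (C = 3 + (√(24 - 20) - 39)² = 3 + (√4 - 39)² = 3 + (2 - 39)² = 3 + (-37)² = 3 + 1369 = 1372)
((-8063 - 1*(-9195)) - C)/(-12157) - 14871/(-42160) = ((-8063 - 1*(-9195)) - 1*1372)/(-12157) - 14871/(-42160) = ((-8063 + 9195) - 1372)*(-1/12157) - 14871*(-1/42160) = (1132 - 1372)*(-1/12157) + 14871/42160 = -240*(-1/12157) + 14871/42160 = 240/12157 + 14871/42160 = 190905147/512539120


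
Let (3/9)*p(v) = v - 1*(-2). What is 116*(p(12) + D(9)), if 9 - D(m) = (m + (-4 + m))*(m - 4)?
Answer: -2204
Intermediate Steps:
D(m) = 9 - (-4 + m)*(-4 + 2*m) (D(m) = 9 - (m + (-4 + m))*(m - 4) = 9 - (-4 + 2*m)*(-4 + m) = 9 - (-4 + m)*(-4 + 2*m))
p(v) = 6 + 3*v (p(v) = 3*(v - 1*(-2)) = 3*(v + 2) = 3*(2 + v) = 6 + 3*v)
116*(p(12) + D(9)) = 116*((6 + 3*12) + (-7 - 2*9**2 + 12*9)) = 116*((6 + 36) + (-7 - 2*81 + 108)) = 116*(42 + (-7 - 162 + 108)) = 116*(42 - 61) = 116*(-19) = -2204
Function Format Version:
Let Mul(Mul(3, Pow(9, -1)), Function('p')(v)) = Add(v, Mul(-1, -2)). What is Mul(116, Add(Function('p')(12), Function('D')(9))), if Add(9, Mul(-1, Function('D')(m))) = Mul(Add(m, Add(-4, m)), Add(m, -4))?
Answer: -2204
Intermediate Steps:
Function('D')(m) = Add(9, Mul(-1, Add(-4, m), Add(-4, Mul(2, m)))) (Function('D')(m) = Add(9, Mul(-1, Mul(Add(m, Add(-4, m)), Add(m, -4)))) = Add(9, Mul(-1, Mul(Add(-4, Mul(2, m)), Add(-4, m)))) = Add(9, Mul(-1, Mul(Add(-4, m), Add(-4, Mul(2, m))))) = Add(9, Mul(-1, Add(-4, m), Add(-4, Mul(2, m)))))
Function('p')(v) = Add(6, Mul(3, v)) (Function('p')(v) = Mul(3, Add(v, Mul(-1, -2))) = Mul(3, Add(v, 2)) = Mul(3, Add(2, v)) = Add(6, Mul(3, v)))
Mul(116, Add(Function('p')(12), Function('D')(9))) = Mul(116, Add(Add(6, Mul(3, 12)), Add(-7, Mul(-2, Pow(9, 2)), Mul(12, 9)))) = Mul(116, Add(Add(6, 36), Add(-7, Mul(-2, 81), 108))) = Mul(116, Add(42, Add(-7, -162, 108))) = Mul(116, Add(42, -61)) = Mul(116, -19) = -2204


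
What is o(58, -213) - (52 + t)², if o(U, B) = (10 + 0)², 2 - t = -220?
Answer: -74976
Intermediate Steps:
t = 222 (t = 2 - 1*(-220) = 2 + 220 = 222)
o(U, B) = 100 (o(U, B) = 10² = 100)
o(58, -213) - (52 + t)² = 100 - (52 + 222)² = 100 - 1*274² = 100 - 1*75076 = 100 - 75076 = -74976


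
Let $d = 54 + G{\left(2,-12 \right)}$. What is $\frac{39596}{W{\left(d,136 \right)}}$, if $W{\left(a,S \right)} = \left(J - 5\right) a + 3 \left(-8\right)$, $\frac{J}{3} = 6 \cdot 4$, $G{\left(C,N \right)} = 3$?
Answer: $\frac{39596}{3795} \approx 10.434$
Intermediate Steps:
$J = 72$ ($J = 3 \cdot 6 \cdot 4 = 3 \cdot 24 = 72$)
$d = 57$ ($d = 54 + 3 = 57$)
$W{\left(a,S \right)} = -24 + 67 a$ ($W{\left(a,S \right)} = \left(72 - 5\right) a + 3 \left(-8\right) = 67 a - 24 = -24 + 67 a$)
$\frac{39596}{W{\left(d,136 \right)}} = \frac{39596}{-24 + 67 \cdot 57} = \frac{39596}{-24 + 3819} = \frac{39596}{3795}$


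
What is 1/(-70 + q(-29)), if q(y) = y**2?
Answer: 1/771 ≈ 0.0012970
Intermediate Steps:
1/(-70 + q(-29)) = 1/(-70 + (-29)**2) = 1/(-70 + 841) = 1/771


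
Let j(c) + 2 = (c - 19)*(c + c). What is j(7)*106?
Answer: -18020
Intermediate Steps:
j(c) = -2 + 2*c*(-19 + c) (j(c) = -2 + (c - 19)*(c + c) = -2 + (-19 + c)*(2*c) = -2 + 2*c*(-19 + c))
j(7)*106 = (-2 - 38*7 + 2*7²)*106 = (-2 - 266 + 2*49)*106 = (-2 - 266 + 98)*106 = -170*106 = -18020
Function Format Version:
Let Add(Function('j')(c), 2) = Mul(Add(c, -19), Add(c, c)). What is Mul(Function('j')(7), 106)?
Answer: -18020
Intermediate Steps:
Function('j')(c) = Add(-2, Mul(2, c, Add(-19, c))) (Function('j')(c) = Add(-2, Mul(Add(c, -19), Add(c, c))) = Add(-2, Mul(Add(-19, c), Mul(2, c))) = Add(-2, Mul(2, c, Add(-19, c))))
Mul(Function('j')(7), 106) = Mul(Add(-2, Mul(-38, 7), Mul(2, Pow(7, 2))), 106) = Mul(Add(-2, -266, Mul(2, 49)), 106) = Mul(Add(-2, -266, 98), 106) = Mul(-170, 106) = -18020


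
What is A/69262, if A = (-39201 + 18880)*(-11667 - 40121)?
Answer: 526191974/34631 ≈ 15194.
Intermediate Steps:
A = 1052383948 (A = -20321*(-51788) = 1052383948)
A/69262 = 1052383948/69262 = 1052383948*(1/69262) = 526191974/34631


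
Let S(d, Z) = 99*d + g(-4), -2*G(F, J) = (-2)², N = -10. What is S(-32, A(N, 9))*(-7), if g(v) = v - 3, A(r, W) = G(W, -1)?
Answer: 22225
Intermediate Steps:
G(F, J) = -2 (G(F, J) = -½*(-2)² = -½*4 = -2)
A(r, W) = -2
g(v) = -3 + v
S(d, Z) = -7 + 99*d (S(d, Z) = 99*d + (-3 - 4) = 99*d - 7 = -7 + 99*d)
S(-32, A(N, 9))*(-7) = (-7 + 99*(-32))*(-7) = (-7 - 3168)*(-7) = -3175*(-7) = 22225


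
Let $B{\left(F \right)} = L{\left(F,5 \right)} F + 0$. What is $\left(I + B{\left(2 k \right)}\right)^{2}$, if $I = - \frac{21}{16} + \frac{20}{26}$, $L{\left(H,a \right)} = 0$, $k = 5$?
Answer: $\frac{12769}{43264} \approx 0.29514$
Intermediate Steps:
$I = - \frac{113}{208}$ ($I = \left(-21\right) \frac{1}{16} + 20 \cdot \frac{1}{26} = - \frac{21}{16} + \frac{10}{13} = - \frac{113}{208} \approx -0.54327$)
$B{\left(F \right)} = 0$ ($B{\left(F \right)} = 0 F + 0 = 0 + 0 = 0$)
$\left(I + B{\left(2 k \right)}\right)^{2} = \left(- \frac{113}{208} + 0\right)^{2} = \left(- \frac{113}{208}\right)^{2} = \frac{12769}{43264}$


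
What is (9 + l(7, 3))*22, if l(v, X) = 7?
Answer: 352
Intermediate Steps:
(9 + l(7, 3))*22 = (9 + 7)*22 = 16*22 = 352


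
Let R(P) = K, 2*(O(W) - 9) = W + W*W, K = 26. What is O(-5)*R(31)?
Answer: 494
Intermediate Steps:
O(W) = 9 + W/2 + W**2/2 (O(W) = 9 + (W + W*W)/2 = 9 + (W + W**2)/2 = 9 + (W/2 + W**2/2) = 9 + W/2 + W**2/2)
R(P) = 26
O(-5)*R(31) = (9 + (1/2)*(-5) + (1/2)*(-5)**2)*26 = (9 - 5/2 + (1/2)*25)*26 = (9 - 5/2 + 25/2)*26 = 19*26 = 494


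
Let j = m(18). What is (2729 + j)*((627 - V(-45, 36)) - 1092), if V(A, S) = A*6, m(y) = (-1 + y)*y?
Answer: -591825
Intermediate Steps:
m(y) = y*(-1 + y)
j = 306 (j = 18*(-1 + 18) = 18*17 = 306)
V(A, S) = 6*A
(2729 + j)*((627 - V(-45, 36)) - 1092) = (2729 + 306)*((627 - 6*(-45)) - 1092) = 3035*((627 - 1*(-270)) - 1092) = 3035*((627 + 270) - 1092) = 3035*(897 - 1092) = 3035*(-195) = -591825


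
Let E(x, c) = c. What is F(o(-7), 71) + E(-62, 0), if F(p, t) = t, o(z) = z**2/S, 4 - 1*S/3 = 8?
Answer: 71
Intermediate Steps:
S = -12 (S = 12 - 3*8 = 12 - 24 = -12)
o(z) = -z**2/12 (o(z) = z**2/(-12) = -z**2/12)
F(o(-7), 71) + E(-62, 0) = 71 + 0 = 71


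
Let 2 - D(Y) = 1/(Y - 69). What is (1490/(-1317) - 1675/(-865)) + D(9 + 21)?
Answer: 8384338/2961933 ≈ 2.8307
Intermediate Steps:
D(Y) = 2 - 1/(-69 + Y) (D(Y) = 2 - 1/(Y - 69) = 2 - 1/(-69 + Y))
(1490/(-1317) - 1675/(-865)) + D(9 + 21) = (1490/(-1317) - 1675/(-865)) + (-139 + 2*(9 + 21))/(-69 + (9 + 21)) = (1490*(-1/1317) - 1675*(-1/865)) + (-139 + 2*30)/(-69 + 30) = (-1490/1317 + 335/173) + (-139 + 60)/(-39) = 183425/227841 - 1/39*(-79) = 183425/227841 + 79/39 = 8384338/2961933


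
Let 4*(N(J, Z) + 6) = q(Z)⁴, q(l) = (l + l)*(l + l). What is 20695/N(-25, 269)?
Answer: 20695/1754681163685202626618 ≈ 1.1794e-17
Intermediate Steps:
q(l) = 4*l² (q(l) = (2*l)*(2*l) = 4*l²)
N(J, Z) = -6 + 64*Z⁸ (N(J, Z) = -6 + (4*Z²)⁴/4 = -6 + (256*Z⁸)/4 = -6 + 64*Z⁸)
20695/N(-25, 269) = 20695/(-6 + 64*269⁸) = 20695/(-6 + 64*27416893182581291041) = 20695/(-6 + 1754681163685202626624) = 20695/1754681163685202626618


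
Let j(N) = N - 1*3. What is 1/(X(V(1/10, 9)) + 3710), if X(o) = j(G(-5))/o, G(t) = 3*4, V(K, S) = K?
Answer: 1/3800 ≈ 0.00026316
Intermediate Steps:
G(t) = 12
j(N) = -3 + N (j(N) = N - 3 = -3 + N)
X(o) = 9/o (X(o) = (-3 + 12)/o = 9/o)
1/(X(V(1/10, 9)) + 3710) = 1/(9/(1/10) + 3710) = 1/(9/(⅒) + 3710) = 1/(9*10 + 3710) = 1/(90 + 3710) = 1/3800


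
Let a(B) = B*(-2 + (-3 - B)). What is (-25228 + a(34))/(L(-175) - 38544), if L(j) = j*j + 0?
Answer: 26554/7919 ≈ 3.3532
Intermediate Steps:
L(j) = j**2 (L(j) = j**2 + 0 = j**2)
a(B) = B*(-5 - B)
(-25228 + a(34))/(L(-175) - 38544) = (-25228 - 1*34*(5 + 34))/((-175)**2 - 38544) = (-25228 - 1*34*39)/(30625 - 38544) = (-25228 - 1326)/(-7919) = -26554*(-1/7919) = 26554/7919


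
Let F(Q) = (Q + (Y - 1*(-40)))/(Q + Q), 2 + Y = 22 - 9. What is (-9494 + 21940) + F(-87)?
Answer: 360940/29 ≈ 12446.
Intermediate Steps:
Y = 11 (Y = -2 + (22 - 9) = -2 + 13 = 11)
F(Q) = (51 + Q)/(2*Q) (F(Q) = (Q + (11 - 1*(-40)))/(Q + Q) = (Q + (11 + 40))/((2*Q)) = (Q + 51)*(1/(2*Q)) = (51 + Q)*(1/(2*Q)) = (51 + Q)/(2*Q))
(-9494 + 21940) + F(-87) = (-9494 + 21940) + (½)*(51 - 87)/(-87) = 12446 + (½)*(-1/87)*(-36) = 12446 + 6/29 = 360940/29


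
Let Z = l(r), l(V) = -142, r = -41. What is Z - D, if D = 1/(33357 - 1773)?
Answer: -4484929/31584 ≈ -142.00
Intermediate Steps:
D = 1/31584 ≈ 3.1662e-5
Z = -142
Z - D = -142 - 1*1/31584 = -142 - 1/31584 = -4484929/31584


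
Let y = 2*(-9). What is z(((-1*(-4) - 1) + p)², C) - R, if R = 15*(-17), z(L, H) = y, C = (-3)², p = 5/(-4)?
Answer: 237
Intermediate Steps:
p = -5/4 (p = 5*(-¼) = -5/4 ≈ -1.2500)
C = 9
y = -18
z(L, H) = -18
R = -255
z(((-1*(-4) - 1) + p)², C) - R = -18 - 1*(-255) = -18 + 255 = 237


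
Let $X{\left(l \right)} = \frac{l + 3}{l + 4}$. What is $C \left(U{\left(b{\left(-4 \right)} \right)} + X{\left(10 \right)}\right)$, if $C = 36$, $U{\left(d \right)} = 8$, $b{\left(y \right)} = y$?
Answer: $\frac{2250}{7} \approx 321.43$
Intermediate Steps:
$X{\left(l \right)} = \frac{3 + l}{4 + l}$
$C \left(U{\left(b{\left(-4 \right)} \right)} + X{\left(10 \right)}\right) = 36 \left(8 + \frac{3 + 10}{4 + 10}\right) = 36 \left(8 + \frac{1}{14} \cdot 13\right) = 36 \left(8 + \frac{13}{14}\right) = 36 \cdot \frac{125}{14} = \frac{2250}{7}$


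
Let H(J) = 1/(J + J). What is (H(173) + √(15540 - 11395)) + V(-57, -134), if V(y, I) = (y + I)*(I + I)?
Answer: 17711049/346 + √4145 ≈ 51252.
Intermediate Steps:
V(y, I) = 2*I*(I + y) (V(y, I) = (I + y)*(2*I) = 2*I*(I + y))
H(J) = 1/(2*J)
(H(173) + √(15540 - 11395)) + V(-57, -134) = ((½)/173 + √(15540 - 11395)) + 2*(-134)*(-134 - 57) = ((½)*(1/173) + √4145) + 2*(-134)*(-191) = (1/346 + √4145) + 51188 = 17711049/346 + √4145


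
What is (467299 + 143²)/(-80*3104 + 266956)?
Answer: 121937/4659 ≈ 26.172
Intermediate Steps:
(467299 + 143²)/(-80*3104 + 266956) = (467299 + 20449)/(-248320 + 266956) = 487748/18636 = 487748*(1/18636) = 121937/4659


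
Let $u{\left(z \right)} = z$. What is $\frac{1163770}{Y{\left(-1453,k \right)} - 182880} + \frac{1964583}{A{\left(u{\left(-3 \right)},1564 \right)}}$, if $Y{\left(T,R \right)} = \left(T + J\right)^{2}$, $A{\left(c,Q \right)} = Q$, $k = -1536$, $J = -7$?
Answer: $\frac{95756058001}{76194952} \approx 1256.7$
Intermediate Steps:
$Y{\left(T,R \right)} = \left(-7 + T\right)^{2}$ ($Y{\left(T,R \right)} = \left(T - 7\right)^{2} = \left(-7 + T\right)^{2}$)
$\frac{1163770}{Y{\left(-1453,k \right)} - 182880} + \frac{1964583}{A{\left(u{\left(-3 \right)},1564 \right)}} = \frac{1163770}{\left(-7 - 1453\right)^{2} - 182880} + \frac{1964583}{1564} = \frac{1163770}{\left(-1460\right)^{2} - 182880} + 1964583 \cdot \frac{1}{1564} = \frac{1163770}{2131600 - 182880} + \frac{1964583}{1564} = \frac{1163770}{1948720} + \frac{1964583}{1564} = 1163770 \cdot \frac{1}{1948720} + \frac{1964583}{1564} = \frac{116377}{194872} + \frac{1964583}{1564} = \frac{95756058001}{76194952}$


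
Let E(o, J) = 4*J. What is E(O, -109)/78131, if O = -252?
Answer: -436/78131 ≈ -0.0055804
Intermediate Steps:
E(O, -109)/78131 = (4*(-109))/78131 = -436*1/78131 = -436/78131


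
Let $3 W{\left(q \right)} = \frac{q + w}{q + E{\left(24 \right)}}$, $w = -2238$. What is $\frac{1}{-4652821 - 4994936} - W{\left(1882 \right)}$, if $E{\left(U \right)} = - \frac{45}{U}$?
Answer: $\frac{102909239}{1630470933} \approx 0.063116$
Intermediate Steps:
$W{\left(q \right)} = \frac{-2238 + q}{3 \left(- \frac{15}{8} + q\right)}$ ($W{\left(q \right)} = \frac{\left(q - 2238\right) \frac{1}{q - \frac{45}{24}}}{3} = \frac{\left(-2238 + q\right) \frac{1}{q - \frac{15}{8}}}{3} = \frac{\left(-2238 + q\right) \frac{1}{- \frac{15}{8} + q}}{3} = \frac{\frac{1}{- \frac{15}{8} + q} \left(-2238 + q\right)}{3} = \frac{-2238 + q}{3 \left(- \frac{15}{8} + q\right)}$)
$\frac{1}{-4652821 - 4994936} - W{\left(1882 \right)} = \frac{1}{-4652821 - 4994936} - \frac{8 \left(-2238 + 1882\right)}{3 \left(-15 + 8 \cdot 1882\right)} = \frac{1}{-9647757} - \frac{8}{3} \frac{1}{-15 + 15056} \left(-356\right) = - \frac{1}{9647757} - \frac{8}{3} \cdot \frac{1}{15041} \left(-356\right) = - \frac{1}{9647757} - - \frac{32}{507} = - \frac{1}{9647757} + \frac{32}{507} = \frac{102909239}{1630470933}$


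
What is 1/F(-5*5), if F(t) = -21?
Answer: -1/21 ≈ -0.047619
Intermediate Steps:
1/F(-5*5) = 1/(-21) = -1/21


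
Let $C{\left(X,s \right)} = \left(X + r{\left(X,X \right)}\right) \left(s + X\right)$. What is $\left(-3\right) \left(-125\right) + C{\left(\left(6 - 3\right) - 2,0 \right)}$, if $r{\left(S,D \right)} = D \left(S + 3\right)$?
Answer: $380$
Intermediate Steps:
$r{\left(S,D \right)} = D \left(3 + S\right)$
$C{\left(X,s \right)} = \left(X + s\right) \left(X + X \left(3 + X\right)\right)$ ($C{\left(X,s \right)} = \left(X + X \left(3 + X\right)\right) \left(s + X\right) = \left(X + X \left(3 + X\right)\right) \left(X + s\right) = \left(X + s\right) \left(X + X \left(3 + X\right)\right)$)
$\left(-3\right) \left(-125\right) + C{\left(\left(6 - 3\right) - 2,0 \right)} = \left(-3\right) \left(-125\right) + \left(\left(6 - 3\right) - 2\right) \left(\left(\left(6 - 3\right) - 2\right) + 0 + \left(\left(6 - 3\right) - 2\right) \left(3 + \left(\left(6 - 3\right) - 2\right)\right) + 0 \left(3 + \left(\left(6 - 3\right) - 2\right)\right)\right) = 375 + \left(3 - 2\right) \left(\left(3 - 2\right) + 0 + \left(3 - 2\right) \left(3 + \left(3 - 2\right)\right) + 0 \left(3 + \left(3 - 2\right)\right)\right) = 375 + 1 \left(1 + 0 + 1 \left(3 + 1\right) + 0 \left(3 + 1\right)\right) = 375 + 1 \left(1 + 0 + 1 \cdot 4 + 0 \cdot 4\right) = 375 + 1 \left(1 + 0 + 4 + 0\right) = 375 + 1 \cdot 5 = 375 + 5 = 380$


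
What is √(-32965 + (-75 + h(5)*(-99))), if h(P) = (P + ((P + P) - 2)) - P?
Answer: 2*I*√8458 ≈ 183.93*I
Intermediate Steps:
h(P) = -2 + 2*P (h(P) = (P + (2*P - 2)) - P = (P + (-2 + 2*P)) - P = (-2 + 3*P) - P = -2 + 2*P)
√(-32965 + (-75 + h(5)*(-99))) = √(-32965 + (-75 + (-2 + 2*5)*(-99))) = √(-32965 + (-75 + (-2 + 10)*(-99))) = √(-32965 + (-75 + 8*(-99))) = √(-32965 + (-75 - 792)) = √(-32965 - 867) = √(-33832) = 2*I*√8458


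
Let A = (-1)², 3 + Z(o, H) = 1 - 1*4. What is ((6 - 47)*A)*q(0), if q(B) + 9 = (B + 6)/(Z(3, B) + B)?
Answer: 410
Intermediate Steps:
Z(o, H) = -6 (Z(o, H) = -3 + (1 - 1*4) = -3 + (1 - 4) = -3 - 3 = -6)
q(B) = -9 + (6 + B)/(-6 + B) (q(B) = -9 + (B + 6)/(-6 + B) = -9 + (6 + B)/(-6 + B))
A = 1
((6 - 47)*A)*q(0) = ((6 - 47)*1)*(4*(15 - 2*0)/(-6 + 0)) = (-41*1)*(4*(15 + 0)/(-6)) = -164*(-1)*15/6 = -41*(-10) = 410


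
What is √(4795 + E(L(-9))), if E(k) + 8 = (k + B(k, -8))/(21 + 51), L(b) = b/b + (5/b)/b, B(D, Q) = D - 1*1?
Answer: 5*√2233430/108 ≈ 69.188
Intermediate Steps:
B(D, Q) = -1 + D (B(D, Q) = D - 1 = -1 + D)
L(b) = 1 + 5/b²
E(k) = -577/72 + k/36 (E(k) = -8 + (k + (-1 + k))/(21 + 51) = -8 + (-1 + 2*k)/72 = -8 + (-1 + 2*k)*(1/72) = -8 + (-1/72 + k/36) = -577/72 + k/36)
√(4795 + E(L(-9))) = √(4795 + (-577/72 + (1 + 5/(-9)²)/36)) = √(4795 + (-577/72 + (1 + 5*(1/81))/36)) = √(4795 + (-577/72 + (1 + 5/81)/36)) = √(4795 + (-577/72 + (1/36)*(86/81))) = √(4795 + (-577/72 + 43/1458)) = √(4795 - 46565/5832) = √(27917875/5832) = 5*√2233430/108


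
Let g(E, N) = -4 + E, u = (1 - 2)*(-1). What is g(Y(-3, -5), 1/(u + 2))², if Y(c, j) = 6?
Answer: 4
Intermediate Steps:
u = 1 (u = -1*(-1) = 1)
g(Y(-3, -5), 1/(u + 2))² = (-4 + 6)² = 2² = 4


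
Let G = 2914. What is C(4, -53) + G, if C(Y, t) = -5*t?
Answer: 3179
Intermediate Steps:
C(4, -53) + G = -5*(-53) + 2914 = 265 + 2914 = 3179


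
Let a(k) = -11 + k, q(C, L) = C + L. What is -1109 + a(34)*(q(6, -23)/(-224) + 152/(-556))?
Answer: -34671251/31136 ≈ -1113.5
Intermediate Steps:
-1109 + a(34)*(q(6, -23)/(-224) + 152/(-556)) = -1109 + (-11 + 34)*((6 - 23)/(-224) + 152/(-556)) = -1109 + 23*(-17*(-1/224) + 152*(-1/556)) = -1109 + 23*(17/224 - 38/139) = -1109 + 23*(-6149/31136) = -1109 - 141427/31136 = -34671251/31136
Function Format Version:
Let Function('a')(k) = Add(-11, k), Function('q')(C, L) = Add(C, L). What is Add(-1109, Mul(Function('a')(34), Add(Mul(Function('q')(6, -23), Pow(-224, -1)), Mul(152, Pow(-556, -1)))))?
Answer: Rational(-34671251, 31136) ≈ -1113.5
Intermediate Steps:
Add(-1109, Mul(Function('a')(34), Add(Mul(Function('q')(6, -23), Pow(-224, -1)), Mul(152, Pow(-556, -1))))) = Add(-1109, Mul(Add(-11, 34), Add(Mul(Add(6, -23), Pow(-224, -1)), Mul(152, Pow(-556, -1))))) = Add(-1109, Mul(23, Add(Mul(-17, Rational(-1, 224)), Mul(152, Rational(-1, 556))))) = Add(-1109, Mul(23, Add(Rational(17, 224), Rational(-38, 139)))) = Add(-1109, Mul(23, Rational(-6149, 31136))) = Add(-1109, Rational(-141427, 31136)) = Rational(-34671251, 31136)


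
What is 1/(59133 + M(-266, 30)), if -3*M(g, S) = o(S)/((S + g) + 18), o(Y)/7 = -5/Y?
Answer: 3924/232037885 ≈ 1.6911e-5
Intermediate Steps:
o(Y) = -35/Y (o(Y) = 7*(-5/Y) = -35/Y)
M(g, S) = 35/(3*S*(18 + S + g)) (M(g, S) = -(-35/S)/(3*((S + g) + 18)) = -(-35/S)/(3*(18 + S + g)) = -(-35)/(3*S*(18 + S + g)) = 35/(3*S*(18 + S + g)))
1/(59133 + M(-266, 30)) = 1/(59133 + (35/3)/(30*(18 + 30 - 266))) = 1/(59133 + (35/3)*(1/30)/(-218)) = 1/(59133 + (35/3)*(1/30)*(-1/218)) = 1/(59133 - 7/3924) = 1/(232037885/3924) = 3924/232037885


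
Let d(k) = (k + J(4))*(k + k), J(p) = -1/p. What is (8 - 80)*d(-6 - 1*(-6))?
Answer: 0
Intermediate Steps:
d(k) = 2*k*(-¼ + k) (d(k) = (k - 1/4)*(k + k) = (k - 1*¼)*(2*k) = (k - ¼)*(2*k) = (-¼ + k)*(2*k) = 2*k*(-¼ + k))
(8 - 80)*d(-6 - 1*(-6)) = (8 - 80)*((-6 - 1*(-6))*(-1 + 4*(-6 - 1*(-6)))/2) = -36*(-6 + 6)*(-1 + 4*(-6 + 6)) = -36*0*(-1 + 4*0) = -36*0*(-1 + 0) = -36*0*(-1) = -72*0 = 0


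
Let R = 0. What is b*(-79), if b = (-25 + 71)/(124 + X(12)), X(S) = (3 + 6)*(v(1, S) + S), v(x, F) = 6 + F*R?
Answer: -1817/143 ≈ -12.706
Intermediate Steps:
v(x, F) = 6 (v(x, F) = 6 + F*0 = 6 + 0 = 6)
X(S) = 54 + 9*S (X(S) = (3 + 6)*(6 + S) = 9*(6 + S) = 54 + 9*S)
b = 23/143 (b = (-25 + 71)/(124 + (54 + 9*12)) = 46/(124 + (54 + 108)) = 46/(124 + 162) = 46/286 = 46*(1/286) = 23/143 ≈ 0.16084)
b*(-79) = (23/143)*(-79) = -1817/143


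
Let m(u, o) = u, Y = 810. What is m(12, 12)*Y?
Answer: 9720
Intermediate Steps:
m(12, 12)*Y = 12*810 = 9720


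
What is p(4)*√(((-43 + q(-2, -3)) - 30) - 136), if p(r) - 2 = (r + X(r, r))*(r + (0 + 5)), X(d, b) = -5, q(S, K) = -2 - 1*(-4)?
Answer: -21*I*√23 ≈ -100.71*I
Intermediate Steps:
q(S, K) = 2 (q(S, K) = -2 + 4 = 2)
p(r) = 2 + (-5 + r)*(5 + r) (p(r) = 2 + (r - 5)*(r + (0 + 5)) = 2 + (-5 + r)*(r + 5) = 2 + (-5 + r)*(5 + r))
p(4)*√(((-43 + q(-2, -3)) - 30) - 136) = (-23 + 4²)*√(((-43 + 2) - 30) - 136) = (-23 + 16)*√((-41 - 30) - 136) = -7*√(-71 - 136) = -21*I*√23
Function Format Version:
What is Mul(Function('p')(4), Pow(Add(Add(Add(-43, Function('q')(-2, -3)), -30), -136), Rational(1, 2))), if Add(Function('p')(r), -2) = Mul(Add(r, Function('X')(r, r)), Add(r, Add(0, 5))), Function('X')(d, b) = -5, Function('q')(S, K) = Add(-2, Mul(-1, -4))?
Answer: Mul(-21, I, Pow(23, Rational(1, 2))) ≈ Mul(-100.71, I)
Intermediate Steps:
Function('q')(S, K) = 2 (Function('q')(S, K) = Add(-2, 4) = 2)
Function('p')(r) = Add(2, Mul(Add(-5, r), Add(5, r))) (Function('p')(r) = Add(2, Mul(Add(r, -5), Add(r, Add(0, 5)))) = Add(2, Mul(Add(-5, r), Add(r, 5))) = Add(2, Mul(Add(-5, r), Add(5, r))))
Mul(Function('p')(4), Pow(Add(Add(Add(-43, Function('q')(-2, -3)), -30), -136), Rational(1, 2))) = Mul(Add(-23, Pow(4, 2)), Pow(Add(Add(Add(-43, 2), -30), -136), Rational(1, 2))) = Mul(Add(-23, 16), Pow(Add(Add(-41, -30), -136), Rational(1, 2))) = Mul(-7, Pow(Add(-71, -136), Rational(1, 2))) = Mul(-7, Pow(-207, Rational(1, 2))) = Mul(-7, Mul(3, I, Pow(23, Rational(1, 2)))) = Mul(-21, I, Pow(23, Rational(1, 2)))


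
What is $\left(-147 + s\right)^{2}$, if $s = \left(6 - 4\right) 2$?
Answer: $20449$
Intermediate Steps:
$s = 4$ ($s = 2 \cdot 2 = 4$)
$\left(-147 + s\right)^{2} = \left(-147 + 4\right)^{2} = \left(-143\right)^{2} = 20449$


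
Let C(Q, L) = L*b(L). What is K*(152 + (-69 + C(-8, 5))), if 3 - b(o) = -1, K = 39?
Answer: 4017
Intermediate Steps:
b(o) = 4 (b(o) = 3 - 1*(-1) = 3 + 1 = 4)
C(Q, L) = 4*L (C(Q, L) = L*4 = 4*L)
K*(152 + (-69 + C(-8, 5))) = 39*(152 + (-69 + 4*5)) = 39*(152 + (-69 + 20)) = 39*(152 - 49) = 39*103 = 4017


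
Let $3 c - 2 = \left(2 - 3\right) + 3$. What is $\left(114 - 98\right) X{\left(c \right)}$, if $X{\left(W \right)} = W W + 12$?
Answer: $\frac{1984}{9} \approx 220.44$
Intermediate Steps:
$c = \frac{4}{3}$ ($c = \frac{2}{3} + \frac{\left(2 - 3\right) + 3}{3} = \frac{2}{3} + \frac{-1 + 3}{3} = \frac{2}{3} + \frac{1}{3} \cdot 2 = \frac{2}{3} + \frac{2}{3} = \frac{4}{3} \approx 1.3333$)
$X{\left(W \right)} = 12 + W^{2}$ ($X{\left(W \right)} = W^{2} + 12 = 12 + W^{2}$)
$\left(114 - 98\right) X{\left(c \right)} = \left(114 - 98\right) \left(12 + \left(\frac{4}{3}\right)^{2}\right) = 16 \left(12 + \frac{16}{9}\right) = 16 \cdot \frac{124}{9} = \frac{1984}{9}$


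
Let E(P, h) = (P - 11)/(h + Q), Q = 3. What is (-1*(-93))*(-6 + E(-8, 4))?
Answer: -5673/7 ≈ -810.43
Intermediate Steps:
E(P, h) = (-11 + P)/(3 + h) (E(P, h) = (P - 11)/(h + 3) = (-11 + P)/(3 + h))
(-1*(-93))*(-6 + E(-8, 4)) = (-1*(-93))*(-6 + (-11 - 8)/(3 + 4)) = 93*(-6 - 19/7) = 93*(-61/7) = -5673/7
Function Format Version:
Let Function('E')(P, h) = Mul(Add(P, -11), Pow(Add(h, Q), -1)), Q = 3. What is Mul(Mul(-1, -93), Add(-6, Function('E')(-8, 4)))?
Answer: Rational(-5673, 7) ≈ -810.43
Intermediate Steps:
Function('E')(P, h) = Mul(Pow(Add(3, h), -1), Add(-11, P)) (Function('E')(P, h) = Mul(Add(P, -11), Pow(Add(h, 3), -1)) = Mul(Add(-11, P), Pow(Add(3, h), -1)) = Mul(Pow(Add(3, h), -1), Add(-11, P)))
Mul(Mul(-1, -93), Add(-6, Function('E')(-8, 4))) = Mul(Mul(-1, -93), Add(-6, Mul(Pow(Add(3, 4), -1), Add(-11, -8)))) = Mul(93, Add(-6, Mul(Pow(7, -1), -19))) = Mul(93, Add(-6, Mul(Rational(1, 7), -19))) = Mul(93, Add(-6, Rational(-19, 7))) = Mul(93, Rational(-61, 7)) = Rational(-5673, 7)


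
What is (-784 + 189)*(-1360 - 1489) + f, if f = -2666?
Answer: 1692489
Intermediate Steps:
(-784 + 189)*(-1360 - 1489) + f = (-784 + 189)*(-1360 - 1489) - 2666 = -595*(-2849) - 2666 = 1695155 - 2666 = 1692489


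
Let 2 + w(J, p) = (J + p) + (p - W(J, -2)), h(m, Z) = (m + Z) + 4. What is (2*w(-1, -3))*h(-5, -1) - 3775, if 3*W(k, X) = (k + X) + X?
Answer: -11237/3 ≈ -3745.7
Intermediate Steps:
W(k, X) = k/3 + 2*X/3 (W(k, X) = ((k + X) + X)/3 = ((X + k) + X)/3 = (k + 2*X)/3 = k/3 + 2*X/3)
h(m, Z) = 4 + Z + m (h(m, Z) = (Z + m) + 4 = 4 + Z + m)
w(J, p) = -2/3 + 2*p + 2*J/3 (w(J, p) = -2 + ((J + p) + (p - (J/3 + (2/3)*(-2)))) = -2 + ((J + p) + (p - (J/3 - 4/3))) = -2 + ((J + p) + (p - (-4/3 + J/3))) = -2 + ((J + p) + (p + (4/3 - J/3))) = -2 + ((J + p) + (4/3 + p - J/3)) = -2 + (4/3 + 2*p + 2*J/3) = -2/3 + 2*p + 2*J/3)
(2*w(-1, -3))*h(-5, -1) - 3775 = (2*(-2/3 + 2*(-3) + (2/3)*(-1)))*(4 - 1 - 5) - 3775 = (2*(-2/3 - 6 - 2/3))*(-2) - 3775 = (2*(-22/3))*(-2) - 3775 = -44/3*(-2) - 3775 = 88/3 - 3775 = -11237/3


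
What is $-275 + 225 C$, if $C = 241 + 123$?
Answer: $81625$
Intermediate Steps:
$C = 364$
$-275 + 225 C = -275 + 225 \cdot 364 = -275 + 81900 = 81625$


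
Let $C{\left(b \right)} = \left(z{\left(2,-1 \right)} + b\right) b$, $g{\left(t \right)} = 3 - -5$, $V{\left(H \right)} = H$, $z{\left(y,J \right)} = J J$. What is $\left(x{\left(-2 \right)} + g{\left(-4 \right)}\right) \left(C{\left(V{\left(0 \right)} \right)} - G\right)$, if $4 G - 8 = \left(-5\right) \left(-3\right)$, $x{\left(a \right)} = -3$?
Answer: $- \frac{115}{4} \approx -28.75$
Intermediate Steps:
$z{\left(y,J \right)} = J^{2}$
$g{\left(t \right)} = 8$ ($g{\left(t \right)} = 3 + 5 = 8$)
$C{\left(b \right)} = b \left(1 + b\right)$ ($C{\left(b \right)} = \left(\left(-1\right)^{2} + b\right) b = \left(1 + b\right) b = b \left(1 + b\right)$)
$G = \frac{23}{4}$ ($G = 2 + \frac{\left(-5\right) \left(-3\right)}{4} = 2 + \frac{1}{4} \cdot 15 = 2 + \frac{15}{4} = \frac{23}{4} \approx 5.75$)
$\left(x{\left(-2 \right)} + g{\left(-4 \right)}\right) \left(C{\left(V{\left(0 \right)} \right)} - G\right) = \left(-3 + 8\right) \left(0 \left(1 + 0\right) - \frac{23}{4}\right) = 5 \left(0 \cdot 1 - \frac{23}{4}\right) = 5 \left(0 - \frac{23}{4}\right) = 5 \left(- \frac{23}{4}\right) = - \frac{115}{4}$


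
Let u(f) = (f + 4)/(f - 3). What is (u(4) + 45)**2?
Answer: 2809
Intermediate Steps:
u(f) = (4 + f)/(-3 + f)
(u(4) + 45)**2 = ((4 + 4)/(-3 + 4) + 45)**2 = (8/1 + 45)**2 = (1*8 + 45)**2 = (8 + 45)**2 = 53**2 = 2809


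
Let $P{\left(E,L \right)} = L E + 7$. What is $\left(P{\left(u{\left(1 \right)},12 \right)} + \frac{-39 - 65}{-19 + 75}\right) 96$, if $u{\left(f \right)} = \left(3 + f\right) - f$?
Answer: $\frac{27648}{7} \approx 3949.7$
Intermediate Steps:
$u{\left(f \right)} = 3$
$P{\left(E,L \right)} = 7 + E L$ ($P{\left(E,L \right)} = E L + 7 = 7 + E L$)
$\left(P{\left(u{\left(1 \right)},12 \right)} + \frac{-39 - 65}{-19 + 75}\right) 96 = \left(\left(7 + 3 \cdot 12\right) + \frac{-39 - 65}{-19 + 75}\right) 96 = \left(\left(7 + 36\right) - \frac{104}{56}\right) 96 = \left(43 - \frac{13}{7}\right) 96 = \frac{288}{7} \cdot 96 = \frac{27648}{7}$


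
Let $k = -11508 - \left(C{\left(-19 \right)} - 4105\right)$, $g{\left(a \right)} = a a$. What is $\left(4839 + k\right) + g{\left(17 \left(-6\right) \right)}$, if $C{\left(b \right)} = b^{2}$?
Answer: $7479$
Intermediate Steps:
$g{\left(a \right)} = a^{2}$
$k = -7764$ ($k = -11508 - \left(\left(-19\right)^{2} - 4105\right) = -11508 - \left(361 - 4105\right) = -11508 - -3744 = -11508 + 3744 = -7764$)
$\left(4839 + k\right) + g{\left(17 \left(-6\right) \right)} = \left(4839 - 7764\right) + \left(17 \left(-6\right)\right)^{2} = -2925 + \left(-102\right)^{2} = -2925 + 10404 = 7479$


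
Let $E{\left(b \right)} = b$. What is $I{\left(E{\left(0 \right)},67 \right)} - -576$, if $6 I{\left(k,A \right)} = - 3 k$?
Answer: $576$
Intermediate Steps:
$I{\left(k,A \right)} = - \frac{k}{2}$ ($I{\left(k,A \right)} = \frac{\left(-3\right) k}{6} = - \frac{k}{2}$)
$I{\left(E{\left(0 \right)},67 \right)} - -576 = \left(- \frac{1}{2}\right) 0 - -576 = 0 + 576 = 576$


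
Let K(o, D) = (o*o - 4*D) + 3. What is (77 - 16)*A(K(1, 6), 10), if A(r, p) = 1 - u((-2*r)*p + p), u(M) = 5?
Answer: -244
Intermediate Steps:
K(o, D) = 3 + o² - 4*D (K(o, D) = (o² - 4*D) + 3 = 3 + o² - 4*D)
A(r, p) = -4 (A(r, p) = 1 - 1*5 = 1 - 5 = -4)
(77 - 16)*A(K(1, 6), 10) = (77 - 16)*(-4) = 61*(-4) = -244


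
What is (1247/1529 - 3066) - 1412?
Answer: -6845615/1529 ≈ -4477.2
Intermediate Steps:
(1247/1529 - 3066) - 1412 = -4686667/1529 - 1412 = -6845615/1529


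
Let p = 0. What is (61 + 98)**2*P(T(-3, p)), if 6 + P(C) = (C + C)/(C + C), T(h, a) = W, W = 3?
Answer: -126405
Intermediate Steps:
T(h, a) = 3
P(C) = -5 (P(C) = -6 + (C + C)/(C + C) = -6 + (2*C)/((2*C)) = -6 + (2*C)*(1/(2*C)) = -6 + 1 = -5)
(61 + 98)**2*P(T(-3, p)) = (61 + 98)**2*(-5) = 159**2*(-5) = 25281*(-5) = -126405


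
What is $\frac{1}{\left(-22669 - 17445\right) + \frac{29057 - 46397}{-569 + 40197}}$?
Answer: $- \frac{9907}{397413733} \approx -2.4929 \cdot 10^{-5}$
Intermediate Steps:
$\frac{1}{\left(-22669 - 17445\right) + \frac{29057 - 46397}{-569 + 40197}} = \frac{1}{-40114 - \frac{17340}{39628}} = \frac{1}{-40114 - \frac{4335}{9907}} = \frac{1}{- \frac{397413733}{9907}} = - \frac{9907}{397413733}$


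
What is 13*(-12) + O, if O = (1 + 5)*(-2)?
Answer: -168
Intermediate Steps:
O = -12 (O = 6*(-2) = -12)
13*(-12) + O = 13*(-12) - 12 = -156 - 12 = -168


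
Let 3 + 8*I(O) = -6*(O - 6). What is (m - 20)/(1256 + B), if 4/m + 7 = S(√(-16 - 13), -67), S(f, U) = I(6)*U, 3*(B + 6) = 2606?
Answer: -2151/230405 ≈ -0.0093357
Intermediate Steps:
B = 2588/3 (B = -6 + (⅓)*2606 = -6 + 2606/3 = 2588/3 ≈ 862.67)
I(O) = 33/8 - 3*O/4 (I(O) = -3/8 + (-6*(O - 6))/8 = -3/8 + (-6*(-6 + O))/8 = -3/8 + (36 - 6*O)/8 = -3/8 + (9/2 - 3*O/4) = 33/8 - 3*O/4)
S(f, U) = -3*U/8 (S(f, U) = (33/8 - ¾*6)*U = (33/8 - 9/2)*U = -3*U/8)
m = 32/145 (m = 4/(-7 - 3/8*(-67)) = 4/(-7 + 201/8) = 4/(145/8) = 4*(8/145) = 32/145 ≈ 0.22069)
(m - 20)/(1256 + B) = (32/145 - 20)/(1256 + 2588/3) = -2868/(145*6356/3) = -2868/145*3/6356 = -2151/230405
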